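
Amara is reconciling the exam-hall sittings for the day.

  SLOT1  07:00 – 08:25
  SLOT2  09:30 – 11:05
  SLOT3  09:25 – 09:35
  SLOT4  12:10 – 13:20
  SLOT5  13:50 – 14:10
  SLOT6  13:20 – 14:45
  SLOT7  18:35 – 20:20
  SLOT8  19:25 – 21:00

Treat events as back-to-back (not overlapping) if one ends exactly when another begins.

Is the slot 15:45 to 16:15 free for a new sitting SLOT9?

SLOT1: ends 08:25 at or before SLOT9 starts 15:45 → clear.
SLOT3: ends 09:35 at or before SLOT9 starts 15:45 → clear.
SLOT2: ends 11:05 at or before SLOT9 starts 15:45 → clear.
SLOT4: ends 13:20 at or before SLOT9 starts 15:45 → clear.
SLOT6: ends 14:45 at or before SLOT9 starts 15:45 → clear.
SLOT5: ends 14:10 at or before SLOT9 starts 15:45 → clear.
SLOT7: starts 18:35 at or after SLOT9 ends 16:15 → clear.
SLOT8: starts 19:25 at or after SLOT9 ends 16:15 → clear.

Yes — the slot is free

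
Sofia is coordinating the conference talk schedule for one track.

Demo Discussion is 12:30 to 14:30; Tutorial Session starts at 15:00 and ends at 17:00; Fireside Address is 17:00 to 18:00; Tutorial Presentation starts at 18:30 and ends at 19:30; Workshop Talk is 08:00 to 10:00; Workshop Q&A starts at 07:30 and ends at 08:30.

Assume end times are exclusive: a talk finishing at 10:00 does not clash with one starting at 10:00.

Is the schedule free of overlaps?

No

Check each pair: they overlap iff neither finishes before the other starts.
Sorted by start: Workshop Q&A, Workshop Talk, Demo Discussion, Tutorial Session, Fireside Address, Tutorial Presentation.
Workshop Talk starts before Workshop Q&A ends → Workshop Q&A and Workshop Talk overlap.
That's a conflict, so the schedule is not conflict-free.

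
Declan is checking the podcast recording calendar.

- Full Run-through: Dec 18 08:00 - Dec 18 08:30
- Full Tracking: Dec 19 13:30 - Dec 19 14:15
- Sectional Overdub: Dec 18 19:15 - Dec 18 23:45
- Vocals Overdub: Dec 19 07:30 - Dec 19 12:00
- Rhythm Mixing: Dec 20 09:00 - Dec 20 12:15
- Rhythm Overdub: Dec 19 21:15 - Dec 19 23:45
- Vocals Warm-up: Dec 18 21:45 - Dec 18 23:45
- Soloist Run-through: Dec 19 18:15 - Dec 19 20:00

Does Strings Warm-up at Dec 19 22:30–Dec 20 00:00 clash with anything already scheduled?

Yes — it overlaps Rhythm Overdub

Full Run-through: ends Dec 18 08:30 at or before Strings Warm-up starts Dec 19 22:30 → clear.
Sectional Overdub: ends Dec 18 23:45 at or before Strings Warm-up starts Dec 19 22:30 → clear.
Vocals Warm-up: ends Dec 18 23:45 at or before Strings Warm-up starts Dec 19 22:30 → clear.
Vocals Overdub: ends Dec 19 12:00 at or before Strings Warm-up starts Dec 19 22:30 → clear.
Full Tracking: ends Dec 19 14:15 at or before Strings Warm-up starts Dec 19 22:30 → clear.
Soloist Run-through: ends Dec 19 20:00 at or before Strings Warm-up starts Dec 19 22:30 → clear.
Rhythm Overdub: starts Dec 19 21:15 before Strings Warm-up ends Dec 20 00:00, and ends Dec 19 23:45 after Strings Warm-up starts Dec 19 22:30 → overlap.
Rhythm Mixing: starts Dec 20 09:00 at or after Strings Warm-up ends Dec 20 00:00 → clear.
Strings Warm-up overlaps Rhythm Overdub.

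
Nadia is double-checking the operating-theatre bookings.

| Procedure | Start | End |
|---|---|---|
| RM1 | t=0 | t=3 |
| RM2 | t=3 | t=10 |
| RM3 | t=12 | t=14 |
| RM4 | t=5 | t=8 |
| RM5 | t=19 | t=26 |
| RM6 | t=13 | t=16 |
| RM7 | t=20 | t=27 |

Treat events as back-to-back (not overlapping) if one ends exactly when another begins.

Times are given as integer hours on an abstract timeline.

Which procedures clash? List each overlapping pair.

RM2 & RM4, RM3 & RM6, RM5 & RM7

Sorted by start: RM1, RM2, RM4, RM3, RM6, RM5, RM7.
RM2 starts exactly when RM1 ends (back-to-back, no overlap) — done with RM1.
RM4 starts before RM2 ends → RM2 and RM4 overlap.
RM3 starts after RM2 ends — done with RM2.
RM3 starts after RM4 ends — done with RM4.
RM6 starts before RM3 ends → RM3 and RM6 overlap.
RM5 starts after RM3 ends — done with RM3.
RM5 starts after RM6 ends — done with RM6.
RM7 starts before RM5 ends → RM5 and RM7 overlap.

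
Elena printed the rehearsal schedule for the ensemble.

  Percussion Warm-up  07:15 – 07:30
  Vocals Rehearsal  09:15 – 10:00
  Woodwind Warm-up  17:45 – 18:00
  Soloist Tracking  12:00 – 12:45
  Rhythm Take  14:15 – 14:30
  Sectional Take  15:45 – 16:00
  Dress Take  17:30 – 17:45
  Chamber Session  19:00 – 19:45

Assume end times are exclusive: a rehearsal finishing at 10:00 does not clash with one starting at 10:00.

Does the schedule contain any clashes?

No

Sorted by start: Percussion Warm-up, Vocals Rehearsal, Soloist Tracking, Rhythm Take, Sectional Take, Dress Take, Woodwind Warm-up, Chamber Session.
Vocals Rehearsal starts after Percussion Warm-up ends; Percussion Warm-up is clear from here.
Soloist Tracking starts after Vocals Rehearsal ends; Vocals Rehearsal is clear from here.
Rhythm Take starts after Soloist Tracking ends; Soloist Tracking is clear from here.
Sectional Take starts after Rhythm Take ends; Rhythm Take is clear from here.
Dress Take starts after Sectional Take ends; Sectional Take is clear from here.
Woodwind Warm-up starts exactly when Dress Take ends (back-to-back, no overlap); Dress Take is clear from here.
Chamber Session starts after Woodwind Warm-up ends.
Every pair is clear; the schedule has no overlaps.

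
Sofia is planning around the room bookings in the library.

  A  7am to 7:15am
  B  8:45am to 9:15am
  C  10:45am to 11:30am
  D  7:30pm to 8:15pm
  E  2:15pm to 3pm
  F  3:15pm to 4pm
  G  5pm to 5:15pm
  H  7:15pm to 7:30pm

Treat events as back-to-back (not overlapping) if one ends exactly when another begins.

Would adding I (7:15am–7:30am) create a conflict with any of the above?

No — it doesn't clash with anything

A: ends 7:15am at or before I starts 7:15am → clear.
B: starts 8:45am at or after I ends 7:30am → clear.
C: starts 10:45am at or after I ends 7:30am → clear.
E: starts 2:15pm at or after I ends 7:30am → clear.
F: starts 3:15pm at or after I ends 7:30am → clear.
G: starts 5pm at or after I ends 7:30am → clear.
H: starts 7:15pm at or after I ends 7:30am → clear.
D: starts 7:30pm at or after I ends 7:30am → clear.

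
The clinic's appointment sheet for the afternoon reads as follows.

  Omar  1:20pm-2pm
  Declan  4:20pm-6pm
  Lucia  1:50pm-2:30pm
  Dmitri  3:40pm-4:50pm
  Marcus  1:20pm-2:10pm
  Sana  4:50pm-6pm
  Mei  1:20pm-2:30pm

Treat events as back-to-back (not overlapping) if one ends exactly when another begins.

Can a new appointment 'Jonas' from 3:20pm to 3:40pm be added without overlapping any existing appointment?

Yes — the slot is free

Omar: ends 2pm at or before Jonas starts 3:20pm → clear.
Mei: ends 2:30pm at or before Jonas starts 3:20pm → clear.
Marcus: ends 2:10pm at or before Jonas starts 3:20pm → clear.
Lucia: ends 2:30pm at or before Jonas starts 3:20pm → clear.
Dmitri: starts 3:40pm at or after Jonas ends 3:40pm → clear.
Declan: starts 4:20pm at or after Jonas ends 3:40pm → clear.
Sana: starts 4:50pm at or after Jonas ends 3:40pm → clear.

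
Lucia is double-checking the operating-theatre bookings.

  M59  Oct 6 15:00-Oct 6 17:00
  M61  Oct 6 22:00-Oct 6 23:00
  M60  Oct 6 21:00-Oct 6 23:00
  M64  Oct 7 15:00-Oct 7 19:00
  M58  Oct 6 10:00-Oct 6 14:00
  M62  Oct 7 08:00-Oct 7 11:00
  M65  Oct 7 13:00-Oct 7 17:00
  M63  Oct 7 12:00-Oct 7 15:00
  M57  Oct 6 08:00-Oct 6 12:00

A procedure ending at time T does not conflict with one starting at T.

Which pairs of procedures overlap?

M57 & M58, M60 & M61, M63 & M65, M64 & M65

Sorted by start: M57, M58, M59, M60, M61, M62, M63, M65, M64.
M58 starts before M57 ends → M57 and M58 overlap.
M59 starts after M57 ends, so M57 has no further overlaps.
M59 starts after M58 ends, so M58 has no further overlaps.
M60 starts after M59 ends, so M59 has no further overlaps.
M61 starts before M60 ends → M60 and M61 overlap.
M62 starts after M60 ends, so M60 has no further overlaps.
M62 starts after M61 ends, so M61 has no further overlaps.
M63 starts after M62 ends, so M62 has no further overlaps.
M65 starts before M63 ends → M63 and M65 overlap.
M64 starts exactly when M63 ends (back-to-back, no overlap).
M64 starts before M65 ends → M65 and M64 overlap.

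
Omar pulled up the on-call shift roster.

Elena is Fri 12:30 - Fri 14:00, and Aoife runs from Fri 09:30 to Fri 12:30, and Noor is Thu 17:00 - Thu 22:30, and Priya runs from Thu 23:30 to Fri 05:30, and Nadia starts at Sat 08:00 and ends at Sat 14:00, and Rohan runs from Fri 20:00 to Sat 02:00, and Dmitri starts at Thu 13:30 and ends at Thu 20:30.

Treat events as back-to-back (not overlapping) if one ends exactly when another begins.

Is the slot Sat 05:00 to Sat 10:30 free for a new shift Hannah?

Dmitri: ends Thu 20:30 at or before Hannah starts Sat 05:00 → clear.
Noor: ends Thu 22:30 at or before Hannah starts Sat 05:00 → clear.
Priya: ends Fri 05:30 at or before Hannah starts Sat 05:00 → clear.
Aoife: ends Fri 12:30 at or before Hannah starts Sat 05:00 → clear.
Elena: ends Fri 14:00 at or before Hannah starts Sat 05:00 → clear.
Rohan: ends Sat 02:00 at or before Hannah starts Sat 05:00 → clear.
Nadia: starts Sat 08:00 before Hannah ends Sat 10:30, and ends Sat 14:00 after Hannah starts Sat 05:00 → overlap.
Hannah overlaps Nadia.

No — it overlaps Nadia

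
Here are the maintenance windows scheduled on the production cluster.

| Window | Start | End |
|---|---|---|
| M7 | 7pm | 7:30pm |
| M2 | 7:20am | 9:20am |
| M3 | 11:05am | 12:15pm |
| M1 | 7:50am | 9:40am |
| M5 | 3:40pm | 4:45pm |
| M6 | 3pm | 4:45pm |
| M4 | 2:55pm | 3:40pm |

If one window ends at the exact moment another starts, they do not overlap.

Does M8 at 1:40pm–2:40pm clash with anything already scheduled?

M2: ends 9:20am at or before M8 starts 1:40pm → clear.
M1: ends 9:40am at or before M8 starts 1:40pm → clear.
M3: ends 12:15pm at or before M8 starts 1:40pm → clear.
M4: starts 2:55pm at or after M8 ends 2:40pm → clear.
M6: starts 3pm at or after M8 ends 2:40pm → clear.
M5: starts 3:40pm at or after M8 ends 2:40pm → clear.
M7: starts 7pm at or after M8 ends 2:40pm → clear.

No — it doesn't clash with anything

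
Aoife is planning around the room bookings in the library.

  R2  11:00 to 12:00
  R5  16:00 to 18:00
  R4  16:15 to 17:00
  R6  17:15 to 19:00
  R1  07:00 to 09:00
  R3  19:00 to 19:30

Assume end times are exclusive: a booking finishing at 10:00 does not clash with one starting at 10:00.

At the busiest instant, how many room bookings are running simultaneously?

2

Sort all start/end points and keep a running count:
07:00 start R1 → 1
09:00 end R1 → 0
11:00 start R2 → 1
12:00 end R2 → 0
16:00 start R5 → 1
16:15 start R4 → 2
17:00 end R4 → 1
17:15 start R6 → 2
18:00 end R5 → 1
19:00 end R6 → 0
19:00 start R3 → 1
19:30 end R3 → 0
Peak is 2, at 16:15 (R4, R5).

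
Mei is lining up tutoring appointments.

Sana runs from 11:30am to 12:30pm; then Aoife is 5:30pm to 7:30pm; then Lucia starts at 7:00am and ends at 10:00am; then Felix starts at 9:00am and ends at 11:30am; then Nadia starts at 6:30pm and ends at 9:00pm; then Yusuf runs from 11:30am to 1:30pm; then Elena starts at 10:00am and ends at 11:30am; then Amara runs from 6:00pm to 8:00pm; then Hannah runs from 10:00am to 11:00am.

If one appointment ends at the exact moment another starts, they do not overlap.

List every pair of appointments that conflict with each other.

Amara & Aoife, Amara & Nadia, Aoife & Nadia, Elena & Felix, Elena & Hannah, Felix & Hannah, Felix & Lucia, Sana & Yusuf

Sorted by start: Lucia, Felix, Hannah, Elena, Yusuf, Sana, Aoife, Amara, Nadia.
Felix starts before Lucia ends → Lucia and Felix overlap.
Hannah starts exactly when Lucia ends (back-to-back, no overlap); Lucia is clear from here.
Hannah starts before Felix ends → Felix and Hannah overlap.
Elena starts before Felix ends → Felix and Elena overlap.
Yusuf starts exactly when Felix ends (back-to-back, no overlap); Felix is clear from here.
Elena starts before Hannah ends → Hannah and Elena overlap.
Yusuf starts after Hannah ends; Hannah is clear from here.
Yusuf starts exactly when Elena ends (back-to-back, no overlap); Elena is clear from here.
Sana starts before Yusuf ends → Yusuf and Sana overlap.
Aoife starts after Yusuf ends; Yusuf is clear from here.
Aoife starts after Sana ends; Sana is clear from here.
Amara starts before Aoife ends → Aoife and Amara overlap.
Nadia starts before Aoife ends → Aoife and Nadia overlap.
Nadia starts before Amara ends → Amara and Nadia overlap.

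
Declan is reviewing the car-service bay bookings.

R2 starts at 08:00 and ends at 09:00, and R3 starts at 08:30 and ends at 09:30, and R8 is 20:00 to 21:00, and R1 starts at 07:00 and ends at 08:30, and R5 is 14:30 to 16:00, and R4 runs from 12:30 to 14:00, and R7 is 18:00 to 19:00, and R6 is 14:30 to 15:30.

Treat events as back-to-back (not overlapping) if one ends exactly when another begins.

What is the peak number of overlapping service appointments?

2

Sweep the timeline, counting +1 at each start and −1 at each end (ends before starts at a tie):
07:00 start R1 → 1
08:00 start R2 → 2
08:30 end R1 → 1
08:30 start R3 → 2
09:00 end R2 → 1
09:30 end R3 → 0
12:30 start R4 → 1
14:00 end R4 → 0
14:30 start R5 → 1
14:30 start R6 → 2
15:30 end R6 → 1
16:00 end R5 → 0
18:00 start R7 → 1
19:00 end R7 → 0
20:00 start R8 → 1
21:00 end R8 → 0
Peak is 2, at 08:00 (R1, R2).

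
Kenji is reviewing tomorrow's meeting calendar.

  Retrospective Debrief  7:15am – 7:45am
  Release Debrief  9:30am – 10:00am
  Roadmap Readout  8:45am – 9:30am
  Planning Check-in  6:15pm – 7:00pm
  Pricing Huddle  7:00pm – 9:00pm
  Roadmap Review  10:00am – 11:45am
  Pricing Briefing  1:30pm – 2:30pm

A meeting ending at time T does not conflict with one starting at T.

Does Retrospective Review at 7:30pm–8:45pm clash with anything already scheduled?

Yes — it overlaps Pricing Huddle

Retrospective Debrief: ends 7:45am at or before Retrospective Review starts 7:30pm → clear.
Roadmap Readout: ends 9:30am at or before Retrospective Review starts 7:30pm → clear.
Release Debrief: ends 10:00am at or before Retrospective Review starts 7:30pm → clear.
Roadmap Review: ends 11:45am at or before Retrospective Review starts 7:30pm → clear.
Pricing Briefing: ends 2:30pm at or before Retrospective Review starts 7:30pm → clear.
Planning Check-in: ends 7:00pm at or before Retrospective Review starts 7:30pm → clear.
Pricing Huddle: starts 7:00pm before Retrospective Review ends 8:45pm, and ends 9:00pm after Retrospective Review starts 7:30pm → overlap.
Retrospective Review overlaps Pricing Huddle.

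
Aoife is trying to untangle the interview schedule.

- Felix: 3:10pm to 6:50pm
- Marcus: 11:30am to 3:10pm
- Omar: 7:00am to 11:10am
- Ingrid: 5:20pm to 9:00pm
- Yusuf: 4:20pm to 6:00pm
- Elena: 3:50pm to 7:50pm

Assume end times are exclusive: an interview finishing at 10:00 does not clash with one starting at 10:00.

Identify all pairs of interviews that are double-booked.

Sorted by start: Omar, Marcus, Felix, Elena, Yusuf, Ingrid.
Marcus starts after Omar ends — done with Omar.
Felix starts exactly when Marcus ends (back-to-back, no overlap) — done with Marcus.
Elena starts before Felix ends → Felix and Elena overlap.
Yusuf starts before Felix ends → Felix and Yusuf overlap.
Ingrid starts before Felix ends → Felix and Ingrid overlap.
Yusuf starts before Elena ends → Elena and Yusuf overlap.
Ingrid starts before Elena ends → Elena and Ingrid overlap.
Ingrid starts before Yusuf ends → Yusuf and Ingrid overlap.

Elena & Felix, Elena & Ingrid, Elena & Yusuf, Felix & Ingrid, Felix & Yusuf, Ingrid & Yusuf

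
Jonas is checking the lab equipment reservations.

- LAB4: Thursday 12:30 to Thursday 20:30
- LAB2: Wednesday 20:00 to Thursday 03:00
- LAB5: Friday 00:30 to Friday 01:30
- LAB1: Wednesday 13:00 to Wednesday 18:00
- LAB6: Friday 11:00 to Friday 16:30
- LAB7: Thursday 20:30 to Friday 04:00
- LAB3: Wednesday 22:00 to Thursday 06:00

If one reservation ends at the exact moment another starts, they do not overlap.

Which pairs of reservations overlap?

Check each pair: they overlap iff neither finishes before the other starts.
Sorted by start: LAB1, LAB2, LAB3, LAB4, LAB7, LAB5, LAB6.
LAB2 starts after LAB1 ends, so nothing later overlaps LAB1 either.
LAB3 starts before LAB2 ends → LAB2 and LAB3 overlap.
LAB4 starts after LAB2 ends, so nothing later overlaps LAB2 either.
LAB4 starts after LAB3 ends, so nothing later overlaps LAB3 either.
LAB7 starts exactly when LAB4 ends (back-to-back, no overlap), so nothing later overlaps LAB4 either.
LAB5 starts before LAB7 ends → LAB7 and LAB5 overlap.
LAB6 starts after LAB7 ends.
LAB6 starts after LAB5 ends.

LAB2 & LAB3, LAB5 & LAB7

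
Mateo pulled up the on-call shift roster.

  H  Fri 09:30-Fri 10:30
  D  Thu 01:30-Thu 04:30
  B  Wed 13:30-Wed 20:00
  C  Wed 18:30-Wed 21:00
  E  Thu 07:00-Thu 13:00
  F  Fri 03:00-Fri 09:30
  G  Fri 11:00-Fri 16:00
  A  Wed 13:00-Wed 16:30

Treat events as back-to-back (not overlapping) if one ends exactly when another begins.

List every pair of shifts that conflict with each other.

Sorted by start: A, B, C, D, E, F, H, G.
B starts before A ends → A and B overlap.
C starts after A ends, so A has no further overlaps.
C starts before B ends → B and C overlap.
D starts after B ends, so B has no further overlaps.
D starts after C ends, so C has no further overlaps.
E starts after D ends, so D has no further overlaps.
F starts after E ends, so E has no further overlaps.
H starts exactly when F ends (back-to-back, no overlap), so F has no further overlaps.
G starts after H ends.

A & B, B & C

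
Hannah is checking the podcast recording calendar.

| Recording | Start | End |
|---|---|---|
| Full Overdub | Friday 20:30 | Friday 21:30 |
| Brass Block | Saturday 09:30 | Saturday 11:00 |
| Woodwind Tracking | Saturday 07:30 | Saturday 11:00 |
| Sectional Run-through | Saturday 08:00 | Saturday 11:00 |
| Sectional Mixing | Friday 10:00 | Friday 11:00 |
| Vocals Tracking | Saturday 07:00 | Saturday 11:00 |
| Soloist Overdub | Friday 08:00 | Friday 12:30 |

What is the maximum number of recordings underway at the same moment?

Walk through starts and ends in time order (an end at T is processed before a start at T):
Friday 08:00 start Soloist Overdub → 1
Friday 10:00 start Sectional Mixing → 2
Friday 11:00 end Sectional Mixing → 1
Friday 12:30 end Soloist Overdub → 0
Friday 20:30 start Full Overdub → 1
Friday 21:30 end Full Overdub → 0
Saturday 07:00 start Vocals Tracking → 1
Saturday 07:30 start Woodwind Tracking → 2
Saturday 08:00 start Sectional Run-through → 3
Saturday 09:30 start Brass Block → 4
Saturday 11:00 end Brass Block → 3
Saturday 11:00 end Sectional Run-through → 2
Saturday 11:00 end Vocals Tracking → 1
Saturday 11:00 end Woodwind Tracking → 0
Peak is 4, at Saturday 09:30 (Brass Block, Sectional Run-through, Vocals Tracking, Woodwind Tracking).

4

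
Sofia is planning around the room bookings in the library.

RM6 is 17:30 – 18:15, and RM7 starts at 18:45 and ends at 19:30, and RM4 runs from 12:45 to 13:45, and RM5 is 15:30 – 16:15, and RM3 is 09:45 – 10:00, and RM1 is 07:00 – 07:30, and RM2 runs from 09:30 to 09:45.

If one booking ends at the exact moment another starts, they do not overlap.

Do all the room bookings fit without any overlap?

Yes

Check each pair: they overlap iff neither finishes before the other starts.
Sorted by start: RM1, RM2, RM3, RM4, RM5, RM6, RM7.
RM2 starts after RM1 ends; RM1 is clear from here.
RM3 starts exactly when RM2 ends (back-to-back, no overlap); RM2 is clear from here.
RM4 starts after RM3 ends; RM3 is clear from here.
RM5 starts after RM4 ends; RM4 is clear from here.
RM6 starts after RM5 ends; RM5 is clear from here.
RM7 starts after RM6 ends.
Every pair is clear; the schedule has no overlaps.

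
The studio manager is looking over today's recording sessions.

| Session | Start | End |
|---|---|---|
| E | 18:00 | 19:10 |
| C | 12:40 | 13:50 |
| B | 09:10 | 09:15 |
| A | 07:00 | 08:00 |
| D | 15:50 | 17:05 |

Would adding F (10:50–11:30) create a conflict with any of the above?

No — it doesn't clash with anything

A: ends 08:00 at or before F starts 10:50 → clear.
B: ends 09:15 at or before F starts 10:50 → clear.
C: starts 12:40 at or after F ends 11:30 → clear.
D: starts 15:50 at or after F ends 11:30 → clear.
E: starts 18:00 at or after F ends 11:30 → clear.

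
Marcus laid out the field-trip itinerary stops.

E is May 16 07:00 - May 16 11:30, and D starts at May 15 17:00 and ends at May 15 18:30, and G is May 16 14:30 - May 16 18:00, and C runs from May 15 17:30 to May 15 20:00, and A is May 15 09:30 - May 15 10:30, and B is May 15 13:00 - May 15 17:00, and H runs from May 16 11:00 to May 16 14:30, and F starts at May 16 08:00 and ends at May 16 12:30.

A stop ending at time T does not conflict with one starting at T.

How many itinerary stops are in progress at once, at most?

3

Walk through starts and ends in time order (an end at T is processed before a start at T):
May 15 09:30 start A → 1
May 15 10:30 end A → 0
May 15 13:00 start B → 1
May 15 17:00 end B → 0
May 15 17:00 start D → 1
May 15 17:30 start C → 2
May 15 18:30 end D → 1
May 15 20:00 end C → 0
May 16 07:00 start E → 1
May 16 08:00 start F → 2
May 16 11:00 start H → 3
May 16 11:30 end E → 2
May 16 12:30 end F → 1
May 16 14:30 end H → 0
May 16 14:30 start G → 1
May 16 18:00 end G → 0
Peak is 3, at May 16 11:00 (E, F, H).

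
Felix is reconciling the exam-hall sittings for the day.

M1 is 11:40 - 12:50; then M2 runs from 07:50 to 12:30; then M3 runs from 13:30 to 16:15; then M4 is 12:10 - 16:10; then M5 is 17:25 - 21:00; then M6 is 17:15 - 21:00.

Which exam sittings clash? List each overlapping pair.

Sorted by start: M2, M1, M4, M3, M6, M5.
M1 starts before M2 ends → M2 and M1 overlap.
M4 starts before M2 ends → M2 and M4 overlap.
M3 starts after M2 ends, so M2 has no further overlaps.
M4 starts before M1 ends → M1 and M4 overlap.
M3 starts after M1 ends, so M1 has no further overlaps.
M3 starts before M4 ends → M4 and M3 overlap.
M6 starts after M4 ends, so M4 has no further overlaps.
M6 starts after M3 ends, so M3 has no further overlaps.
M5 starts before M6 ends → M6 and M5 overlap.

M1 & M2, M1 & M4, M2 & M4, M3 & M4, M5 & M6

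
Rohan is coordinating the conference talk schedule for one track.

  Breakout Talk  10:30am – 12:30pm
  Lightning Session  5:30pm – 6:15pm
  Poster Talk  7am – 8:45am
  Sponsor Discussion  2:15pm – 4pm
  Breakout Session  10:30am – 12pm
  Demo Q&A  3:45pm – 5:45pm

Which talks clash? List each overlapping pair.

Breakout Session & Breakout Talk, Demo Q&A & Lightning Session, Demo Q&A & Sponsor Discussion

Check each pair: they overlap iff neither finishes before the other starts.
Sorted by start: Poster Talk, Breakout Session, Breakout Talk, Sponsor Discussion, Demo Q&A, Lightning Session.
Breakout Session starts after Poster Talk ends, so Poster Talk has no further overlaps.
Breakout Talk starts before Breakout Session ends → Breakout Session and Breakout Talk overlap.
Sponsor Discussion starts after Breakout Session ends, so Breakout Session has no further overlaps.
Sponsor Discussion starts after Breakout Talk ends, so Breakout Talk has no further overlaps.
Demo Q&A starts before Sponsor Discussion ends → Sponsor Discussion and Demo Q&A overlap.
Lightning Session starts after Sponsor Discussion ends.
Lightning Session starts before Demo Q&A ends → Demo Q&A and Lightning Session overlap.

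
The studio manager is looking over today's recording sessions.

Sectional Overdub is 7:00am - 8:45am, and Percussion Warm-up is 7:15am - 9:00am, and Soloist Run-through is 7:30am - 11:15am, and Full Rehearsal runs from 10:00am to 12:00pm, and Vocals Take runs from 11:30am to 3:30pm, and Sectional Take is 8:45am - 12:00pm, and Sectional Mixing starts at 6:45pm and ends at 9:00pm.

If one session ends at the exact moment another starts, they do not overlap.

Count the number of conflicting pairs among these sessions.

Two intervals overlap when each starts before the other ends.
Sorted by start: Sectional Overdub, Percussion Warm-up, Soloist Run-through, Sectional Take, Full Rehearsal, Vocals Take, Sectional Mixing.
Percussion Warm-up starts before Sectional Overdub ends → Sectional Overdub and Percussion Warm-up overlap.
Soloist Run-through starts before Sectional Overdub ends → Sectional Overdub and Soloist Run-through overlap.
Sectional Take starts exactly when Sectional Overdub ends (back-to-back, no overlap), so Sectional Overdub has no further overlaps.
Soloist Run-through starts before Percussion Warm-up ends → Percussion Warm-up and Soloist Run-through overlap.
Sectional Take starts before Percussion Warm-up ends → Percussion Warm-up and Sectional Take overlap.
Full Rehearsal starts after Percussion Warm-up ends, so Percussion Warm-up has no further overlaps.
Sectional Take starts before Soloist Run-through ends → Soloist Run-through and Sectional Take overlap.
Full Rehearsal starts before Soloist Run-through ends → Soloist Run-through and Full Rehearsal overlap.
Vocals Take starts after Soloist Run-through ends, so Soloist Run-through has no further overlaps.
Full Rehearsal starts before Sectional Take ends → Sectional Take and Full Rehearsal overlap.
Vocals Take starts before Sectional Take ends → Sectional Take and Vocals Take overlap.
Sectional Mixing starts after Sectional Take ends.
Vocals Take starts before Full Rehearsal ends → Full Rehearsal and Vocals Take overlap.
Sectional Mixing starts after Full Rehearsal ends.
Sectional Mixing starts after Vocals Take ends.
Overlapping pairs: Full Rehearsal & Sectional Take, Full Rehearsal & Soloist Run-through, Full Rehearsal & Vocals Take, Percussion Warm-up & Sectional Overdub, Percussion Warm-up & Sectional Take, Percussion Warm-up & Soloist Run-through, Sectional Overdub & Soloist Run-through, Sectional Take & Soloist Run-through, Sectional Take & Vocals Take — 9 in total.

9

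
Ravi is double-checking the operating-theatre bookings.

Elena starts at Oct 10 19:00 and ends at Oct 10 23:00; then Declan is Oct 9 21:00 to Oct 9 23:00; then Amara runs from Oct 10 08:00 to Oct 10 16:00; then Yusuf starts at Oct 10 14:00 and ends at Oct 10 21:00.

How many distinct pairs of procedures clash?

2

Sorted by start: Declan, Amara, Yusuf, Elena.
Amara starts after Declan ends — done with Declan.
Yusuf starts before Amara ends → Amara and Yusuf overlap.
Elena starts after Amara ends.
Elena starts before Yusuf ends → Yusuf and Elena overlap.
Overlapping pairs: Amara & Yusuf, Elena & Yusuf — 2 in total.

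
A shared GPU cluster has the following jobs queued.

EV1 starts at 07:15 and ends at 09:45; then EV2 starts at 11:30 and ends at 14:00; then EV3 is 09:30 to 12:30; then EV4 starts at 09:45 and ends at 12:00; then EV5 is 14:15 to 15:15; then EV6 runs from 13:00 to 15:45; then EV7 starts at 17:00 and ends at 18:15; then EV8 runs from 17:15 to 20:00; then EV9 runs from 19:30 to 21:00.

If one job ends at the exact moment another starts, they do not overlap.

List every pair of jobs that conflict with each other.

EV1 & EV3, EV2 & EV3, EV2 & EV4, EV2 & EV6, EV3 & EV4, EV5 & EV6, EV7 & EV8, EV8 & EV9

Sorted by start: EV1, EV3, EV4, EV2, EV6, EV5, EV7, EV8, EV9.
EV3 starts before EV1 ends → EV1 and EV3 overlap.
EV4 starts exactly when EV1 ends (back-to-back, no overlap), so nothing later overlaps EV1 either.
EV4 starts before EV3 ends → EV3 and EV4 overlap.
EV2 starts before EV3 ends → EV3 and EV2 overlap.
EV6 starts after EV3 ends, so nothing later overlaps EV3 either.
EV2 starts before EV4 ends → EV4 and EV2 overlap.
EV6 starts after EV4 ends, so nothing later overlaps EV4 either.
EV6 starts before EV2 ends → EV2 and EV6 overlap.
EV5 starts after EV2 ends, so nothing later overlaps EV2 either.
EV5 starts before EV6 ends → EV6 and EV5 overlap.
EV7 starts after EV6 ends, so nothing later overlaps EV6 either.
EV7 starts after EV5 ends, so nothing later overlaps EV5 either.
EV8 starts before EV7 ends → EV7 and EV8 overlap.
EV9 starts after EV7 ends.
EV9 starts before EV8 ends → EV8 and EV9 overlap.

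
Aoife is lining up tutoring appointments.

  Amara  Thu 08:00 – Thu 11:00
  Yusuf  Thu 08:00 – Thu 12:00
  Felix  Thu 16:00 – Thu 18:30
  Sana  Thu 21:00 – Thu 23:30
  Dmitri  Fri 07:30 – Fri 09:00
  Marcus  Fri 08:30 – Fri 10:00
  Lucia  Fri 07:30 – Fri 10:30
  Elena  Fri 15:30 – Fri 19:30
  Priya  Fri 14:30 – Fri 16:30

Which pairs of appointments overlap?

Sorted by start: Amara, Yusuf, Felix, Sana, Dmitri, Lucia, Marcus, Priya, Elena.
Yusuf starts before Amara ends → Amara and Yusuf overlap.
Felix starts after Amara ends, so Amara has no further overlaps.
Felix starts after Yusuf ends, so Yusuf has no further overlaps.
Sana starts after Felix ends, so Felix has no further overlaps.
Dmitri starts after Sana ends, so Sana has no further overlaps.
Lucia starts before Dmitri ends → Dmitri and Lucia overlap.
Marcus starts before Dmitri ends → Dmitri and Marcus overlap.
Priya starts after Dmitri ends, so Dmitri has no further overlaps.
Marcus starts before Lucia ends → Lucia and Marcus overlap.
Priya starts after Lucia ends, so Lucia has no further overlaps.
Priya starts after Marcus ends, so Marcus has no further overlaps.
Elena starts before Priya ends → Priya and Elena overlap.

Amara & Yusuf, Dmitri & Lucia, Dmitri & Marcus, Elena & Priya, Lucia & Marcus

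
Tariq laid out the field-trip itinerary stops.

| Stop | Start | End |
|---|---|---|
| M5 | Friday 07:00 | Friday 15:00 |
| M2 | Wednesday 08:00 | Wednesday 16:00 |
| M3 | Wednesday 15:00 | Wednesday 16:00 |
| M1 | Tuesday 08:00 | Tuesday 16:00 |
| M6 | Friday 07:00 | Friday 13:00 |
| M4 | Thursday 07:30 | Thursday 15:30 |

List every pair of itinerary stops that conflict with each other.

M2 & M3, M5 & M6

Two intervals overlap when each starts before the other ends.
Sorted by start: M1, M2, M3, M4, M5, M6.
M2 starts after M1 ends, so nothing later overlaps M1 either.
M3 starts before M2 ends → M2 and M3 overlap.
M4 starts after M2 ends, so nothing later overlaps M2 either.
M4 starts after M3 ends, so nothing later overlaps M3 either.
M5 starts after M4 ends, so nothing later overlaps M4 either.
M6 starts before M5 ends → M5 and M6 overlap.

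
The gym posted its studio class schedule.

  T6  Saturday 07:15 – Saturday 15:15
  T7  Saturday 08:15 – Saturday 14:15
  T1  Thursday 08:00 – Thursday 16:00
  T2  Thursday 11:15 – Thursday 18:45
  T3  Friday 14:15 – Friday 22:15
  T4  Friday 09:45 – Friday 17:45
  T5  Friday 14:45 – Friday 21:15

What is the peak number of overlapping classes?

Sweep the timeline, counting +1 at each start and −1 at each end (ends before starts at a tie):
Thursday 08:00 start T1 → 1
Thursday 11:15 start T2 → 2
Thursday 16:00 end T1 → 1
Thursday 18:45 end T2 → 0
Friday 09:45 start T4 → 1
Friday 14:15 start T3 → 2
Friday 14:45 start T5 → 3
Friday 17:45 end T4 → 2
Friday 21:15 end T5 → 1
Friday 22:15 end T3 → 0
Saturday 07:15 start T6 → 1
Saturday 08:15 start T7 → 2
Saturday 14:15 end T7 → 1
Saturday 15:15 end T6 → 0
Peak is 3, at Friday 14:45 (T3, T4, T5).

3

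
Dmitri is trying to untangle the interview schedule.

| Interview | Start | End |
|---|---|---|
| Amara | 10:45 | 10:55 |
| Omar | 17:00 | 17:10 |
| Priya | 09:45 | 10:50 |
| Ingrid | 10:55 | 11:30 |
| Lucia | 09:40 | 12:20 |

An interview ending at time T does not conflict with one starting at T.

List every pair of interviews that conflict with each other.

Check each pair: they overlap iff neither finishes before the other starts.
Sorted by start: Lucia, Priya, Amara, Ingrid, Omar.
Priya starts before Lucia ends → Lucia and Priya overlap.
Amara starts before Lucia ends → Lucia and Amara overlap.
Ingrid starts before Lucia ends → Lucia and Ingrid overlap.
Omar starts after Lucia ends.
Amara starts before Priya ends → Priya and Amara overlap.
Ingrid starts after Priya ends, so nothing later overlaps Priya either.
Ingrid starts exactly when Amara ends (back-to-back, no overlap), so nothing later overlaps Amara either.
Omar starts after Ingrid ends.

Amara & Lucia, Amara & Priya, Ingrid & Lucia, Lucia & Priya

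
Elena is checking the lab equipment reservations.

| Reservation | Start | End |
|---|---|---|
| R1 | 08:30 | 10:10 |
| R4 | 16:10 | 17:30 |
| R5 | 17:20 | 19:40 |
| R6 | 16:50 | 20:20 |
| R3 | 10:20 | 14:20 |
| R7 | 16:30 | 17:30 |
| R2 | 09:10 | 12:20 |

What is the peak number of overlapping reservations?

4

Sweep the timeline, counting +1 at each start and −1 at each end (ends before starts at a tie):
08:30 start R1 → 1
09:10 start R2 → 2
10:10 end R1 → 1
10:20 start R3 → 2
12:20 end R2 → 1
14:20 end R3 → 0
16:10 start R4 → 1
16:30 start R7 → 2
16:50 start R6 → 3
17:20 start R5 → 4
17:30 end R4 → 3
17:30 end R7 → 2
19:40 end R5 → 1
20:20 end R6 → 0
Peak is 4, at 17:20 (R4, R5, R6, R7).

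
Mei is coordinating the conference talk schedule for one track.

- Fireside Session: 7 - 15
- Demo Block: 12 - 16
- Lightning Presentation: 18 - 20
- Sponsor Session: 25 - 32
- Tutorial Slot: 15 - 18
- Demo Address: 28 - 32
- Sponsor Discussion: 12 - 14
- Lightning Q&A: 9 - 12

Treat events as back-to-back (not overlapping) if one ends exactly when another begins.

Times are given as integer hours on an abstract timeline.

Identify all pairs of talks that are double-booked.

Demo Address & Sponsor Session, Demo Block & Fireside Session, Demo Block & Sponsor Discussion, Demo Block & Tutorial Slot, Fireside Session & Lightning Q&A, Fireside Session & Sponsor Discussion

Sorted by start: Fireside Session, Lightning Q&A, Demo Block, Sponsor Discussion, Tutorial Slot, Lightning Presentation, Sponsor Session, Demo Address.
Lightning Q&A starts before Fireside Session ends → Fireside Session and Lightning Q&A overlap.
Demo Block starts before Fireside Session ends → Fireside Session and Demo Block overlap.
Sponsor Discussion starts before Fireside Session ends → Fireside Session and Sponsor Discussion overlap.
Tutorial Slot starts exactly when Fireside Session ends (back-to-back, no overlap) — done with Fireside Session.
Demo Block starts exactly when Lightning Q&A ends (back-to-back, no overlap) — done with Lightning Q&A.
Sponsor Discussion starts before Demo Block ends → Demo Block and Sponsor Discussion overlap.
Tutorial Slot starts before Demo Block ends → Demo Block and Tutorial Slot overlap.
Lightning Presentation starts after Demo Block ends — done with Demo Block.
Tutorial Slot starts after Sponsor Discussion ends — done with Sponsor Discussion.
Lightning Presentation starts exactly when Tutorial Slot ends (back-to-back, no overlap) — done with Tutorial Slot.
Sponsor Session starts after Lightning Presentation ends — done with Lightning Presentation.
Demo Address starts before Sponsor Session ends → Sponsor Session and Demo Address overlap.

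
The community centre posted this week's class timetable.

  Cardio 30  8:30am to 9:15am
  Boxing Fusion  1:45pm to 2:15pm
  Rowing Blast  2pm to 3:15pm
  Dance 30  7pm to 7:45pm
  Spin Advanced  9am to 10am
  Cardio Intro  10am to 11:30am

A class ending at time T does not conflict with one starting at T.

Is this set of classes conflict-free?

No

Check each pair: they overlap iff neither finishes before the other starts.
Sorted by start: Cardio 30, Spin Advanced, Cardio Intro, Boxing Fusion, Rowing Blast, Dance 30.
Spin Advanced starts before Cardio 30 ends → Cardio 30 and Spin Advanced overlap.
That's a conflict, so the schedule is not conflict-free.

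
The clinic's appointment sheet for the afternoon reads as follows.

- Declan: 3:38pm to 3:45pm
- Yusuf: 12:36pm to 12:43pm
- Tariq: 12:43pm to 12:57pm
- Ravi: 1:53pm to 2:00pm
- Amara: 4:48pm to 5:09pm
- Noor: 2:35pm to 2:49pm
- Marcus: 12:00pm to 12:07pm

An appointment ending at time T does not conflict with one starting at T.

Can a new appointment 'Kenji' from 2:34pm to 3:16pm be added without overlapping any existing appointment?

No — it overlaps Noor

Marcus: ends 12:07pm at or before Kenji starts 2:34pm → clear.
Yusuf: ends 12:43pm at or before Kenji starts 2:34pm → clear.
Tariq: ends 12:57pm at or before Kenji starts 2:34pm → clear.
Ravi: ends 2:00pm at or before Kenji starts 2:34pm → clear.
Noor: starts 2:35pm before Kenji ends 3:16pm, and ends 2:49pm after Kenji starts 2:34pm → overlap.
Declan: starts 3:38pm at or after Kenji ends 3:16pm → clear.
Amara: starts 4:48pm at or after Kenji ends 3:16pm → clear.
Kenji overlaps Noor.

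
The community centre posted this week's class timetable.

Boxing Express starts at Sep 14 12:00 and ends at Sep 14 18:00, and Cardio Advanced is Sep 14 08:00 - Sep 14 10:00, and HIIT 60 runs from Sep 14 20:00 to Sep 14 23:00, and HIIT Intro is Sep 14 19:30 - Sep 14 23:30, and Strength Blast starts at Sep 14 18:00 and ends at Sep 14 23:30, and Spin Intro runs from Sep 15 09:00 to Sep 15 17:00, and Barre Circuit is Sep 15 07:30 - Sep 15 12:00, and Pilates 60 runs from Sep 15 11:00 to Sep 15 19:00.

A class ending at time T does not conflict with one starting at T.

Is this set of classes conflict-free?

Sorted by start: Cardio Advanced, Boxing Express, Strength Blast, HIIT Intro, HIIT 60, Barre Circuit, Spin Intro, Pilates 60.
Boxing Express starts after Cardio Advanced ends — done with Cardio Advanced.
Strength Blast starts exactly when Boxing Express ends (back-to-back, no overlap) — done with Boxing Express.
HIIT Intro starts before Strength Blast ends → Strength Blast and HIIT Intro overlap.
That's a conflict, so the schedule is not conflict-free.

No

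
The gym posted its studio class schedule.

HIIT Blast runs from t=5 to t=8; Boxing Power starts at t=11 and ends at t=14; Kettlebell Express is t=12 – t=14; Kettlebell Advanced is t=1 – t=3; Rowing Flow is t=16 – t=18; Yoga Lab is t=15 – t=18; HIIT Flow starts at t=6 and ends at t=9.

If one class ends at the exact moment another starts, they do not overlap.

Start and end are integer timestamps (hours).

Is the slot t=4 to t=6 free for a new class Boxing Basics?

No — it overlaps HIIT Blast

Kettlebell Advanced: ends t=3 at or before Boxing Basics starts t=4 → clear.
HIIT Blast: starts t=5 before Boxing Basics ends t=6, and ends t=8 after Boxing Basics starts t=4 → overlap.
HIIT Flow: starts t=6 at or after Boxing Basics ends t=6 → clear.
Boxing Power: starts t=11 at or after Boxing Basics ends t=6 → clear.
Kettlebell Express: starts t=12 at or after Boxing Basics ends t=6 → clear.
Yoga Lab: starts t=15 at or after Boxing Basics ends t=6 → clear.
Rowing Flow: starts t=16 at or after Boxing Basics ends t=6 → clear.
Boxing Basics overlaps HIIT Blast.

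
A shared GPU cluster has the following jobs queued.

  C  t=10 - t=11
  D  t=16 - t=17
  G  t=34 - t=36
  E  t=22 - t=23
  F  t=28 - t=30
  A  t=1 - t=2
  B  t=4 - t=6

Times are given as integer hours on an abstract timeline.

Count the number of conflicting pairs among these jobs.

Two intervals overlap when each starts before the other ends.
Sorted by start: A, B, C, D, E, F, G.
B starts after A ends, so A has no further overlaps.
C starts after B ends, so B has no further overlaps.
D starts after C ends, so C has no further overlaps.
E starts after D ends, so D has no further overlaps.
F starts after E ends, so E has no further overlaps.
G starts after F ends.
No pair overlaps.

0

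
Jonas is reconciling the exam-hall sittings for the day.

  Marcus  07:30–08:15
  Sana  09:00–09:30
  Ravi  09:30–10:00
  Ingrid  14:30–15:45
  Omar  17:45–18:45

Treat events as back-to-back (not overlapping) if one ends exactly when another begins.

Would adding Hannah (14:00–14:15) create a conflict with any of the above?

Marcus: ends 08:15 at or before Hannah starts 14:00 → clear.
Sana: ends 09:30 at or before Hannah starts 14:00 → clear.
Ravi: ends 10:00 at or before Hannah starts 14:00 → clear.
Ingrid: starts 14:30 at or after Hannah ends 14:15 → clear.
Omar: starts 17:45 at or after Hannah ends 14:15 → clear.

No — it doesn't clash with anything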